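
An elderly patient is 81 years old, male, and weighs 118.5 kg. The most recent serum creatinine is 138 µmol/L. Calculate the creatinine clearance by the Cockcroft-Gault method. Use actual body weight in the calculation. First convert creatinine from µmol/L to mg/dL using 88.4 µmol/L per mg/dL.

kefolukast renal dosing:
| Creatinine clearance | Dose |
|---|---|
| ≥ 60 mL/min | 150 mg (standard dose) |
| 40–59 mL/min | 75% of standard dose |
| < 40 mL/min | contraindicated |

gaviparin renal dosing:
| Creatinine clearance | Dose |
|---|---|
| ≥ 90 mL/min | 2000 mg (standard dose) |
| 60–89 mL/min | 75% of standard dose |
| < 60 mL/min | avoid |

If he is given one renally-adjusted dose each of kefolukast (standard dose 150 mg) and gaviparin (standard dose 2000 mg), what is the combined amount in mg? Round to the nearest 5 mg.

SCr = 138 / 88.4 = 1.561 mg/dL
CrCl = (140 − 81) × 118.5 / (72 × 1.561) = 6991.5 / 112.39 ≈ 62.2 mL/min
CrCl ≈ 62 mL/min.
kefolukast: ≥ 60 mL/min → 100% of 150 mg = 150 mg.
gaviparin: 60–89 mL/min → 75% of 2000 mg = 1500 mg.
Total = 150 + 1500 = 1650 mg.

1650 mg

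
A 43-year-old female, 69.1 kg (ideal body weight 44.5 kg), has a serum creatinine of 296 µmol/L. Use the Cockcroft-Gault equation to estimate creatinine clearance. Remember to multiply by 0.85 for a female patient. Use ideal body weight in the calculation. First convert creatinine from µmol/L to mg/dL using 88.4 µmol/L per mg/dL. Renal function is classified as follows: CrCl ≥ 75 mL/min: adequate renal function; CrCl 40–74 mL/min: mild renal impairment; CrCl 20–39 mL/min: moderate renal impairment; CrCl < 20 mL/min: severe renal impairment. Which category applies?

SCr = 296 / 88.4 = 3.348 mg/dL
CrCl = (140 − 43) × 44.5 / (72 × 3.348) × 0.85 = 4316.5 / 241.06 × 0.85 ≈ 15.2 mL/min
15 mL/min falls in the 'severe renal impairment' range.

severe renal impairment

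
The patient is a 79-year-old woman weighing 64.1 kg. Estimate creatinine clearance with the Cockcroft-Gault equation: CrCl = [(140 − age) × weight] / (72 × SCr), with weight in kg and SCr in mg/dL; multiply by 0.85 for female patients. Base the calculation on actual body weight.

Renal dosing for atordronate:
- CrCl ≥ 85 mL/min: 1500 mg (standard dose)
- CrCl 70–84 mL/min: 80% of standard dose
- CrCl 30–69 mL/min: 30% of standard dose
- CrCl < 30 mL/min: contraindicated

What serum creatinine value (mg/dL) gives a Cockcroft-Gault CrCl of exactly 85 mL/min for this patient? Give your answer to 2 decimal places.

Standard dose requires CrCl ≥ 85 mL/min.
Set (140 − 79) × 64.1 × 0.85 / (72 × SCr) = 85
SCr = (140 − 79) × 64.1 × 0.85 / (72 × 85) = 0.543 mg/dL

0.54 mg/dL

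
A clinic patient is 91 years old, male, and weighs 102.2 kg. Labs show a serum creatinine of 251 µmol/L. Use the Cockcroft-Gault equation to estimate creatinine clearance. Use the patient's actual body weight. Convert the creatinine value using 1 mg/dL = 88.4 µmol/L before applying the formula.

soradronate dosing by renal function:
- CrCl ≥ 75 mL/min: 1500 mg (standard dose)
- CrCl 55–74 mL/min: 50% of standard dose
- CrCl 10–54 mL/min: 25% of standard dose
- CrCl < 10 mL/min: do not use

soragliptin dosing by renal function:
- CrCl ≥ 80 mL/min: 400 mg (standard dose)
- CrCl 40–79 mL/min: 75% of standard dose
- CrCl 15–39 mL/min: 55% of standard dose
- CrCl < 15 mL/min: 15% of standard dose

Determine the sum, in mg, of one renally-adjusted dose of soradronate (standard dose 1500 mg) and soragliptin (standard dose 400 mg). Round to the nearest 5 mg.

SCr = 251 / 88.4 = 2.839 mg/dL
CrCl = (140 − 91) × 102.2 / (72 × 2.839) = 5007.8 / 204.41 ≈ 24.5 mL/min
CrCl ≈ 24 mL/min.
soradronate: 10–54 mL/min → 25% of 1500 mg = 375 mg.
soragliptin: 15–39 mL/min → 55% of 400 mg = 220 mg.
Total = 375 + 220 = 595 mg.

595 mg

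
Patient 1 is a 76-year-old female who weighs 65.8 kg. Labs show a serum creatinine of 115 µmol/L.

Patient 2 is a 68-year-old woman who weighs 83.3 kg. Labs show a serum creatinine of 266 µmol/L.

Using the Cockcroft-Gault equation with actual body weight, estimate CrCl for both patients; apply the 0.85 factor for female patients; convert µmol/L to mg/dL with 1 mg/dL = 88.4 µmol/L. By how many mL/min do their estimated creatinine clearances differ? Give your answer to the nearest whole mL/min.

15 mL/min

Patient 1: SCr = 115 / 88.4 = 1.301 mg/dL
Patient 1: CrCl = (140 − 76) × 65.8 / (72 × 1.301) × 0.85 = 4211.2 / 93.67 × 0.85 ≈ 38.2 mL/min
Patient 2: SCr = 266 / 88.4 = 3.009 mg/dL
Patient 2: CrCl = (140 − 68) × 83.3 / (72 × 3.009) × 0.85 = 5997.6 / 216.65 × 0.85 ≈ 23.5 mL/min
|38.2 − 23.5| = 14.7 mL/min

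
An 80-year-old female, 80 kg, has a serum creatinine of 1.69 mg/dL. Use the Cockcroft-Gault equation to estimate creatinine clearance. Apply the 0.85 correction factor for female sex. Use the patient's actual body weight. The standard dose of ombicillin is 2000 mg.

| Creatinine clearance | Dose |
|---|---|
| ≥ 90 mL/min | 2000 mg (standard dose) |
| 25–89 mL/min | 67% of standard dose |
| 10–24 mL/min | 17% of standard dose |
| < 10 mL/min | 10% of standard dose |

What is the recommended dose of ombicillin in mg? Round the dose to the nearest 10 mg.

1340 mg

CrCl = (140 − 80) × 80 / (72 × 1.69) × 0.85 = 4800.0 / 121.68 × 0.85 ≈ 33.5 mL/min
CrCl ≈ 34 mL/min → bracket 25–89 mL/min.
67% of 2000 mg = 1340 mg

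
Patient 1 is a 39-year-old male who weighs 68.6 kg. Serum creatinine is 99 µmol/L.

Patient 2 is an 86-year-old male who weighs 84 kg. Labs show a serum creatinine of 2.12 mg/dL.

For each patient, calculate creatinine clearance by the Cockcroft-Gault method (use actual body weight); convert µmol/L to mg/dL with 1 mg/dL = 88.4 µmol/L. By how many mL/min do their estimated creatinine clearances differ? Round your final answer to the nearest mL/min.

56 mL/min

Patient 1: SCr = 99 / 88.4 = 1.12 mg/dL
Patient 1: CrCl = (140 − 39) × 68.6 / (72 × 1.12) = 6928.6 / 80.64 ≈ 85.9 mL/min
Patient 2: CrCl = (140 − 86) × 84 / (72 × 2.12) = 4536.0 / 152.64 ≈ 29.7 mL/min
|85.9 − 29.7| = 56.2 mL/min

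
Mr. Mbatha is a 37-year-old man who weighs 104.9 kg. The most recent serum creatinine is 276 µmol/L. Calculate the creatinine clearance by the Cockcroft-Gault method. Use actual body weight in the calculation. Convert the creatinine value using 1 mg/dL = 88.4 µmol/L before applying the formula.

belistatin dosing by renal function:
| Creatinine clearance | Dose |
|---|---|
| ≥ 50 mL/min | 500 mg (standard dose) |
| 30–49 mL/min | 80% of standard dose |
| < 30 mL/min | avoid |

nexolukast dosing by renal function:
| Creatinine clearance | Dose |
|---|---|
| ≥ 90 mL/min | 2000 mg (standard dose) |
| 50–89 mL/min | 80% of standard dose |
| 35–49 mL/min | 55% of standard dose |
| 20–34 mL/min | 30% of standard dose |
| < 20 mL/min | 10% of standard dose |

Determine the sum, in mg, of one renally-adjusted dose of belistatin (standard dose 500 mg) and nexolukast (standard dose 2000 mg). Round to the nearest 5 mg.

SCr = 276 / 88.4 = 3.122 mg/dL
CrCl = (140 − 37) × 104.9 / (72 × 3.122) = 10804.7 / 224.78 ≈ 48.1 mL/min
CrCl ≈ 48 mL/min.
belistatin: 30–49 mL/min → 80% of 500 mg = 400 mg.
nexolukast: 35–49 mL/min → 55% of 2000 mg = 1100 mg.
Total = 400 + 1100 = 1500 mg.

1500 mg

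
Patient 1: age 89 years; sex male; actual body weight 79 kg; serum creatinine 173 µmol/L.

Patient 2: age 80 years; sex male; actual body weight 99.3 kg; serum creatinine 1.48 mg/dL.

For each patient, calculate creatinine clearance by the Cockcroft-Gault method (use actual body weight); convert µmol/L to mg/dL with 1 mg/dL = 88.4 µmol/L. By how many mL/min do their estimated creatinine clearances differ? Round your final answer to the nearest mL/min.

Patient 1: SCr = 173 / 88.4 = 1.957 mg/dL
Patient 1: CrCl = (140 − 89) × 79 / (72 × 1.957) = 4029.0 / 140.90 ≈ 28.6 mL/min
Patient 2: CrCl = (140 − 80) × 99.3 / (72 × 1.48) = 5958.0 / 106.56 ≈ 55.9 mL/min
|28.6 − 55.9| = 27.3 mL/min

27 mL/min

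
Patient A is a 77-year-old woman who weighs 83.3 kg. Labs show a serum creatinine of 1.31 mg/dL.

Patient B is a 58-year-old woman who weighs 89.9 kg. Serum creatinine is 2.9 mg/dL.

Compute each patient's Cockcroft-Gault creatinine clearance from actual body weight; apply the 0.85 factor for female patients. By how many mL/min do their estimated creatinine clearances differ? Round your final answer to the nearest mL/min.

Patient A: CrCl = (140 − 77) × 83.3 / (72 × 1.31) × 0.85 = 5247.9 / 94.32 × 0.85 ≈ 47.3 mL/min
Patient B: CrCl = (140 − 58) × 89.9 / (72 × 2.9) × 0.85 = 7371.8 / 208.80 × 0.85 ≈ 30.0 mL/min
|47.3 − 30.0| = 17.3 mL/min

17 mL/min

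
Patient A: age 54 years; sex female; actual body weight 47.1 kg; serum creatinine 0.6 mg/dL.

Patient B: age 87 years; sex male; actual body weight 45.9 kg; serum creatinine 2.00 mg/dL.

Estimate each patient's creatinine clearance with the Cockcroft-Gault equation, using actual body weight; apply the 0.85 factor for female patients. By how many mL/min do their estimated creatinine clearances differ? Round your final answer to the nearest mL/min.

63 mL/min

Patient A: CrCl = (140 − 54) × 47.1 / (72 × 0.6) × 0.85 = 4050.6 / 43.20 × 0.85 ≈ 79.7 mL/min
Patient B: CrCl = (140 − 87) × 45.9 / (72 × 2) = 2432.7 / 144.00 ≈ 16.9 mL/min
|79.7 − 16.9| = 62.8 mL/min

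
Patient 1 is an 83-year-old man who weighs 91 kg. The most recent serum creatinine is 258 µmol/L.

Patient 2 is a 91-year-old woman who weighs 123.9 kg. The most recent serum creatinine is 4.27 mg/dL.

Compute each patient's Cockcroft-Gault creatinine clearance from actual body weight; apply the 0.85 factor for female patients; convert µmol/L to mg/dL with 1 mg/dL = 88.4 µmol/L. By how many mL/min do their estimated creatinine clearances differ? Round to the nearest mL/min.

8 mL/min

Patient 1: SCr = 258 / 88.4 = 2.919 mg/dL
Patient 1: CrCl = (140 − 83) × 91 / (72 × 2.919) = 5187.0 / 210.17 ≈ 24.7 mL/min
Patient 2: CrCl = (140 − 91) × 123.9 / (72 × 4.27) × 0.85 = 6071.1 / 307.44 × 0.85 ≈ 16.8 mL/min
|24.7 − 16.8| = 7.9 mL/min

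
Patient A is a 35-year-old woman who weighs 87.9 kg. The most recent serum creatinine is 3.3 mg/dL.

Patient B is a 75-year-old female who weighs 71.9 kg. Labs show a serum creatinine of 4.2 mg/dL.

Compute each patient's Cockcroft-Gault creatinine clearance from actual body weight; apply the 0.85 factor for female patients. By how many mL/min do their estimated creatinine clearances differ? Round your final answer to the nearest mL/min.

Patient A: CrCl = (140 − 35) × 87.9 / (72 × 3.3) × 0.85 = 9229.5 / 237.60 × 0.85 ≈ 33.0 mL/min
Patient B: CrCl = (140 − 75) × 71.9 / (72 × 4.2) × 0.85 = 4673.5 / 302.40 × 0.85 ≈ 13.1 mL/min
|33.0 − 13.1| = 19.9 mL/min

20 mL/min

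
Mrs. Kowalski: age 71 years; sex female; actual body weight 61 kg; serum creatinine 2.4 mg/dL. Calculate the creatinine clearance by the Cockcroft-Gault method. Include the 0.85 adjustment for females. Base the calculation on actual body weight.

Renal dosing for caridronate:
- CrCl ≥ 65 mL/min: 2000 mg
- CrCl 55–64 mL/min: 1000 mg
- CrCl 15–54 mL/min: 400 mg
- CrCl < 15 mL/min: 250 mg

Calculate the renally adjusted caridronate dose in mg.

CrCl = (140 − 71) × 61 / (72 × 2.4) × 0.85 = 4209.0 / 172.80 × 0.85 ≈ 20.7 mL/min
CrCl ≈ 21 mL/min → bracket 15–54 mL/min.
Dose for this bracket: 400 mg.

400 mg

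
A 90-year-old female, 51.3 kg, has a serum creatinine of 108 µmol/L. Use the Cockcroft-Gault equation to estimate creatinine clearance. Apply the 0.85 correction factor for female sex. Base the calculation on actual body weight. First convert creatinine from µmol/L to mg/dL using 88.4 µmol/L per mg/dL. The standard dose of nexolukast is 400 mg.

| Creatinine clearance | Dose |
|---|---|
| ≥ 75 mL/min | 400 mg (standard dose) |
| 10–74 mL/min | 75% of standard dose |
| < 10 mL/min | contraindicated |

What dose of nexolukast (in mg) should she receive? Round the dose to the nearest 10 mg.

300 mg

SCr = 108 / 88.4 = 1.222 mg/dL
CrCl = (140 − 90) × 51.3 / (72 × 1.222) × 0.85 = 2565.0 / 87.98 × 0.85 ≈ 24.8 mL/min
CrCl ≈ 25 mL/min → bracket 10–74 mL/min.
75% of 400 mg = 300 mg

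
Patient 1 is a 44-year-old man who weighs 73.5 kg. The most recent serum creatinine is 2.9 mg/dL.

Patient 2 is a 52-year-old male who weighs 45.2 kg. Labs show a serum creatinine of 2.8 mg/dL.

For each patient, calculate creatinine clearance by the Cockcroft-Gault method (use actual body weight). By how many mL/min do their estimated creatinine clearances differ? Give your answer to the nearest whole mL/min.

14 mL/min

Patient 1: CrCl = (140 − 44) × 73.5 / (72 × 2.9) = 7056.0 / 208.80 ≈ 33.8 mL/min
Patient 2: CrCl = (140 − 52) × 45.2 / (72 × 2.8) = 3977.6 / 201.60 ≈ 19.7 mL/min
|33.8 − 19.7| = 14.1 mL/min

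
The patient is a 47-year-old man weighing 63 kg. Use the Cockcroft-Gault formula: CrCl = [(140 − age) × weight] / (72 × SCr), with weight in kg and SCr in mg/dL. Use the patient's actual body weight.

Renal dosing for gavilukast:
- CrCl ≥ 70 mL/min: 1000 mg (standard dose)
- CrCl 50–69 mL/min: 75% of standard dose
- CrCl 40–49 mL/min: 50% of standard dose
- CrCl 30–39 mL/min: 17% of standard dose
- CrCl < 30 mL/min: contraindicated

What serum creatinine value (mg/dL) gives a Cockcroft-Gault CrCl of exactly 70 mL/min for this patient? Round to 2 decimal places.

1.16 mg/dL

Standard dose requires CrCl ≥ 70 mL/min.
Set (140 − 47) × 63 / (72 × SCr) = 70
SCr = (140 − 47) × 63 / (72 × 70) = 1.163 mg/dL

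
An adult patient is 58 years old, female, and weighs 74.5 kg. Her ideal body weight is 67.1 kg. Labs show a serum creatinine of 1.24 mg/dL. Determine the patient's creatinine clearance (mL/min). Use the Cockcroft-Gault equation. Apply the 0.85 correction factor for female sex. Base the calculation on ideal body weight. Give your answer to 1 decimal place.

CrCl = (140 − 58) × 67.1 / (72 × 1.24) × 0.85 = 5502.2 / 89.28 × 0.85 ≈ 52.4 mL/min

52.4 mL/min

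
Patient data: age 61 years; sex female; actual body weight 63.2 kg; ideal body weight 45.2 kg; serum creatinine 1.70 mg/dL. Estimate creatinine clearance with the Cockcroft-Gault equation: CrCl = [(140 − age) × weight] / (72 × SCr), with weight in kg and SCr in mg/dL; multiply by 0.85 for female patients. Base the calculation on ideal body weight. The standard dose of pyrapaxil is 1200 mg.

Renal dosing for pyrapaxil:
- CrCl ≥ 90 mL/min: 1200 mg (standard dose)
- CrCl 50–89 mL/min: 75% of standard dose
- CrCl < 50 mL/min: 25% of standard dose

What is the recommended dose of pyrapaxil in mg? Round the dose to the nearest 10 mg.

CrCl = (140 − 61) × 45.2 / (72 × 1.7) × 0.85 = 3570.8 / 122.40 × 0.85 ≈ 24.8 mL/min
CrCl ≈ 25 mL/min → bracket < 50 mL/min.
25% of 1200 mg = 300 mg

300 mg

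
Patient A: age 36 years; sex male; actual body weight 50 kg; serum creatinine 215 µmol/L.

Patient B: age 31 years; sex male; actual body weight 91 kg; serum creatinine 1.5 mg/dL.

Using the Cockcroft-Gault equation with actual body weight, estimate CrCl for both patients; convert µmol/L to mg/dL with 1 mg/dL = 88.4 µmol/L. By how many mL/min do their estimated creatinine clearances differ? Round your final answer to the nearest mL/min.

Patient A: SCr = 215 / 88.4 = 2.432 mg/dL
Patient A: CrCl = (140 − 36) × 50 / (72 × 2.432) = 5200.0 / 175.10 ≈ 29.7 mL/min
Patient B: CrCl = (140 − 31) × 91 / (72 × 1.5) = 9919.0 / 108.00 ≈ 91.8 mL/min
|29.7 − 91.8| = 62.1 mL/min

62 mL/min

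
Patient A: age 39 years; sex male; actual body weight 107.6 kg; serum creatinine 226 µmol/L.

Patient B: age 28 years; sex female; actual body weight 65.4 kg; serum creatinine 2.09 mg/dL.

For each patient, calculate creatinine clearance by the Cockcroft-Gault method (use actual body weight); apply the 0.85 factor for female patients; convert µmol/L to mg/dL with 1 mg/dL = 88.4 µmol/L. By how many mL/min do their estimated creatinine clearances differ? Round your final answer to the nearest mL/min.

Patient A: SCr = 226 / 88.4 = 2.557 mg/dL
Patient A: CrCl = (140 − 39) × 107.6 / (72 × 2.557) = 10867.6 / 184.10 ≈ 59.0 mL/min
Patient B: CrCl = (140 − 28) × 65.4 / (72 × 2.09) × 0.85 = 7324.8 / 150.48 × 0.85 ≈ 41.4 mL/min
|59.0 − 41.4| = 17.6 mL/min

18 mL/min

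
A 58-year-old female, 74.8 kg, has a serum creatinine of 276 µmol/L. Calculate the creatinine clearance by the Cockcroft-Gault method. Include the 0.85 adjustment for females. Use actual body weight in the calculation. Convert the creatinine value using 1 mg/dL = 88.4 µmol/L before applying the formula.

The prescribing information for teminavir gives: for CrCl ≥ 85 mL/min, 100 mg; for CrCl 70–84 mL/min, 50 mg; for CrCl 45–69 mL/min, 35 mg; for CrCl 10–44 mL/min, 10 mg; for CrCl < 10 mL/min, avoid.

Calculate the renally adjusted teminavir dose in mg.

10 mg

SCr = 276 / 88.4 = 3.122 mg/dL
CrCl = (140 − 58) × 74.8 / (72 × 3.122) × 0.85 = 6133.6 / 224.78 × 0.85 ≈ 23.2 mL/min
CrCl ≈ 23 mL/min → bracket 10–44 mL/min.
Dose for this bracket: 10 mg.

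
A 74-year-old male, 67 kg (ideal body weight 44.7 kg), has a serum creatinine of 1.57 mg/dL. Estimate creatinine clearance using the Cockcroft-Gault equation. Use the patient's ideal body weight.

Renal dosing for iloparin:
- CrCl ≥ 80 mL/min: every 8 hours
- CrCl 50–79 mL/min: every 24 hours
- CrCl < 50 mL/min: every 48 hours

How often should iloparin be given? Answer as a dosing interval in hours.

CrCl = (140 − 74) × 44.7 / (72 × 1.57) = 2950.2 / 113.04 ≈ 26.1 mL/min
CrCl ≈ 26 mL/min → bracket < 50 mL/min → every 48 hours.

every 48 hours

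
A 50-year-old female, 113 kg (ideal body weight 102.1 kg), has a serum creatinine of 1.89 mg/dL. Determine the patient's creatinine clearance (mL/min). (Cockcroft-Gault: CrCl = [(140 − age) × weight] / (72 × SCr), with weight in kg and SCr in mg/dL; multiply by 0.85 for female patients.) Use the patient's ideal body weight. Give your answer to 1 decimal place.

57.4 mL/min

CrCl = (140 − 50) × 102.1 / (72 × 1.89) × 0.85 = 9189.0 / 136.08 × 0.85 ≈ 57.4 mL/min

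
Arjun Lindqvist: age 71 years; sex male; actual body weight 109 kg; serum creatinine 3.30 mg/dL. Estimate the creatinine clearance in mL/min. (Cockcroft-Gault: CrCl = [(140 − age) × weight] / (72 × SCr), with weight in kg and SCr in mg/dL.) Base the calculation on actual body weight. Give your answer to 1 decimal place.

CrCl = (140 − 71) × 109 / (72 × 3.3) = 7521.0 / 237.60 ≈ 31.7 mL/min

31.7 mL/min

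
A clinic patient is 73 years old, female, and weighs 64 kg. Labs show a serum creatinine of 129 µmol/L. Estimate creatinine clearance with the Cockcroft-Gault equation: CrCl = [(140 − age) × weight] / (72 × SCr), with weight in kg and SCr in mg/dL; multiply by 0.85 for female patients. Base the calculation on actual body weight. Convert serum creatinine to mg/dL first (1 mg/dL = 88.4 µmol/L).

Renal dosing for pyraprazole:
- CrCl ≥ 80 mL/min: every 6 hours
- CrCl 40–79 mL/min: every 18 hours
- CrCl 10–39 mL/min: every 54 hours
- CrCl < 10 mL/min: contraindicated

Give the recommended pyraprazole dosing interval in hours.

every 54 hours

SCr = 129 / 88.4 = 1.459 mg/dL
CrCl = (140 − 73) × 64 / (72 × 1.459) × 0.85 = 4288.0 / 105.05 × 0.85 ≈ 34.7 mL/min
CrCl ≈ 35 mL/min → bracket 10–39 mL/min → every 54 hours.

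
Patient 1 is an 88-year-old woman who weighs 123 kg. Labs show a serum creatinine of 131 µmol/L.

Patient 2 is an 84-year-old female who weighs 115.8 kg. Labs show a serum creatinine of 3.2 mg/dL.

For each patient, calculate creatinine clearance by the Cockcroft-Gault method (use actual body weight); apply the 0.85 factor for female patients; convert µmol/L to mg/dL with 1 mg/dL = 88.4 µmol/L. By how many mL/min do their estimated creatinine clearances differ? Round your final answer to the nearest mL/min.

27 mL/min

Patient 1: SCr = 131 / 88.4 = 1.482 mg/dL
Patient 1: CrCl = (140 − 88) × 123 / (72 × 1.482) × 0.85 = 6396.0 / 106.70 × 0.85 ≈ 51.0 mL/min
Patient 2: CrCl = (140 − 84) × 115.8 / (72 × 3.2) × 0.85 = 6484.8 / 230.40 × 0.85 ≈ 23.9 mL/min
|51.0 − 23.9| = 27.1 mL/min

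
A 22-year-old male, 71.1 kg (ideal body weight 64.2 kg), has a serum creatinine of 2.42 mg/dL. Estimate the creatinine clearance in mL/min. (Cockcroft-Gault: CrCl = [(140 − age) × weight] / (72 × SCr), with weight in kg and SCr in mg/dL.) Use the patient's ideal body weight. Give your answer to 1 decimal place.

CrCl = (140 − 22) × 64.2 / (72 × 2.42) = 7575.6 / 174.24 ≈ 43.5 mL/min

43.5 mL/min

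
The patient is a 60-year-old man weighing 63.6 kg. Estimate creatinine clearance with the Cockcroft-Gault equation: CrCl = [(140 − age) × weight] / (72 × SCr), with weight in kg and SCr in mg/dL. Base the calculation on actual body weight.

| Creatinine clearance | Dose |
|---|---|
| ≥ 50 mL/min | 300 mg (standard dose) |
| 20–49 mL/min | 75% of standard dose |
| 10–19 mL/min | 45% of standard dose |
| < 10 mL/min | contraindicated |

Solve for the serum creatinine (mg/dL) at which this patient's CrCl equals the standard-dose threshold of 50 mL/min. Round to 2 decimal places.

1.41 mg/dL

Standard dose requires CrCl ≥ 50 mL/min.
Set (140 − 60) × 63.6 / (72 × SCr) = 50
SCr = (140 − 60) × 63.6 / (72 × 50) = 1.413 mg/dL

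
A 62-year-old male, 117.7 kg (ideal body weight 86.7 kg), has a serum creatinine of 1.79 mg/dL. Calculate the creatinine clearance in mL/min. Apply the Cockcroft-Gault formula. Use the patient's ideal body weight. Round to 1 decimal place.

52.5 mL/min

CrCl = (140 − 62) × 86.7 / (72 × 1.79) = 6762.6 / 128.88 ≈ 52.5 mL/min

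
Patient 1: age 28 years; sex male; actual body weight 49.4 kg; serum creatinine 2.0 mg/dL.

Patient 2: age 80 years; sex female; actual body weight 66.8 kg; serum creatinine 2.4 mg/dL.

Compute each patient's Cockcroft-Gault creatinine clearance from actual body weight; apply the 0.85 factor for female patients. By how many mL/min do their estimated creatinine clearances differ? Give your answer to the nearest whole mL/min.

19 mL/min

Patient 1: CrCl = (140 − 28) × 49.4 / (72 × 2) = 5532.8 / 144.00 ≈ 38.4 mL/min
Patient 2: CrCl = (140 − 80) × 66.8 / (72 × 2.4) × 0.85 = 4008.0 / 172.80 × 0.85 ≈ 19.7 mL/min
|38.4 − 19.7| = 18.7 mL/min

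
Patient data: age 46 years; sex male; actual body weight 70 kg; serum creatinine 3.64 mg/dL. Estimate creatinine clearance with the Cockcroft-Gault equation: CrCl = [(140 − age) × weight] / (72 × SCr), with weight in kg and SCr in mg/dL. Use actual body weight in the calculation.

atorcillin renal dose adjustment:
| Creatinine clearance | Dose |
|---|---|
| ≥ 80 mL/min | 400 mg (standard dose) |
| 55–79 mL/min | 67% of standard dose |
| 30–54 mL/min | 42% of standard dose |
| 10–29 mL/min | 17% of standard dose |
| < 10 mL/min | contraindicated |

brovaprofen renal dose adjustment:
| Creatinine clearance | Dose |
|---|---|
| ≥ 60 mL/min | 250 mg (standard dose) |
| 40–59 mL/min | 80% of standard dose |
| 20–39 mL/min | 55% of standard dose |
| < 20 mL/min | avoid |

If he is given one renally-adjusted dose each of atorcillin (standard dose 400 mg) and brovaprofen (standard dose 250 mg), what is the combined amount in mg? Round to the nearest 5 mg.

205 mg

CrCl = (140 − 46) × 70 / (72 × 3.64) = 6580.0 / 262.08 ≈ 25.1 mL/min
CrCl ≈ 25 mL/min.
atorcillin: 10–29 mL/min → 17% of 400 mg = 68 mg.
brovaprofen: 20–39 mL/min → 55% of 250 mg = 137.5 mg.
Total = 68 + 137.5 = 205.5 mg.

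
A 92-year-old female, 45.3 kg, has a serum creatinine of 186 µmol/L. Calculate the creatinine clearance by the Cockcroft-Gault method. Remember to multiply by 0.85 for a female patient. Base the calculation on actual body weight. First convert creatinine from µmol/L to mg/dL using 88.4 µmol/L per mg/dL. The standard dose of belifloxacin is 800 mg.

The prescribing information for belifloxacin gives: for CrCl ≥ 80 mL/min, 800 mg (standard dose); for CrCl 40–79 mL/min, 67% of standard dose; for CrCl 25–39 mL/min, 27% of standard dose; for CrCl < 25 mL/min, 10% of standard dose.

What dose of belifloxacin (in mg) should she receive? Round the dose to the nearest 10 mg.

SCr = 186 / 88.4 = 2.104 mg/dL
CrCl = (140 − 92) × 45.3 / (72 × 2.104) × 0.85 = 2174.4 / 151.49 × 0.85 ≈ 12.2 mL/min
CrCl ≈ 12 mL/min → bracket < 25 mL/min.
10% of 800 mg = 80 mg

80 mg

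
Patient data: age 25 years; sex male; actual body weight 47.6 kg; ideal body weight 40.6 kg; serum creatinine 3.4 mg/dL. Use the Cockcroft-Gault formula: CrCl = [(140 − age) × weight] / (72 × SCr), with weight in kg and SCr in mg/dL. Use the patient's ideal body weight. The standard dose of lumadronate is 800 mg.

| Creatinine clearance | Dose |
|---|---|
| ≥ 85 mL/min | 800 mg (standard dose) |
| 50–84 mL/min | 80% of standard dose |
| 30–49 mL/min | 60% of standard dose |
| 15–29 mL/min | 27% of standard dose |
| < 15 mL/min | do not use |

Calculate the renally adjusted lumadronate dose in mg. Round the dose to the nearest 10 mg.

CrCl = (140 − 25) × 40.6 / (72 × 3.4) = 4669.0 / 244.80 ≈ 19.1 mL/min
CrCl ≈ 19 mL/min → bracket 15–29 mL/min.
27% of 800 mg = 216 mg → 220 mg

220 mg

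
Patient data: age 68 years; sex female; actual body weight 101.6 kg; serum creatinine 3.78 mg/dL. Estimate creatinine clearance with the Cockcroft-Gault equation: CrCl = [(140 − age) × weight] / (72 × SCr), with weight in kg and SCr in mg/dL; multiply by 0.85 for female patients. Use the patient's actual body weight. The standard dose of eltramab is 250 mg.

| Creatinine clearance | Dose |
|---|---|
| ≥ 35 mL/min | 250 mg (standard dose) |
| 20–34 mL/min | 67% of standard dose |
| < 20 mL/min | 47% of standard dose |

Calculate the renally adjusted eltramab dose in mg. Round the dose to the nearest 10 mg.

CrCl = (140 − 68) × 101.6 / (72 × 3.78) × 0.85 = 7315.2 / 272.16 × 0.85 ≈ 22.8 mL/min
CrCl ≈ 23 mL/min → bracket 20–34 mL/min.
67% of 250 mg = 167.5 mg → 170 mg

170 mg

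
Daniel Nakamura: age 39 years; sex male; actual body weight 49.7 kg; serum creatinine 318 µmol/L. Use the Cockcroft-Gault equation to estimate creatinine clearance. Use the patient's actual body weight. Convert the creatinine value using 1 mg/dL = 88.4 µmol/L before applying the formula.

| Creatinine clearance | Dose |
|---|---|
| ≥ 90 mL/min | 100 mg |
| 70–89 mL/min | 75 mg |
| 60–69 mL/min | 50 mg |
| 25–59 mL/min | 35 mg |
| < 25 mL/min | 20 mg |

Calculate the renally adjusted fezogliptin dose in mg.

SCr = 318 / 88.4 = 3.597 mg/dL
CrCl = (140 − 39) × 49.7 / (72 × 3.597) = 5019.7 / 258.98 ≈ 19.4 mL/min
CrCl ≈ 19 mL/min → bracket < 25 mL/min.
Dose for this bracket: 20 mg.

20 mg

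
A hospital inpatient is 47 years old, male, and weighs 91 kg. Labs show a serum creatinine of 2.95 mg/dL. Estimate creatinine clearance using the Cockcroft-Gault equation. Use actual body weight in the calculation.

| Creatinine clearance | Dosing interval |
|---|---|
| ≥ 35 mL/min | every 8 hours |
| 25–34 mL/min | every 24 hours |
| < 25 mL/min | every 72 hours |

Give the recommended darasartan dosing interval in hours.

CrCl = (140 − 47) × 91 / (72 × 2.95) = 8463.0 / 212.40 ≈ 39.8 mL/min
CrCl ≈ 40 mL/min → bracket ≥ 35 mL/min → every 8 hours.

every 8 hours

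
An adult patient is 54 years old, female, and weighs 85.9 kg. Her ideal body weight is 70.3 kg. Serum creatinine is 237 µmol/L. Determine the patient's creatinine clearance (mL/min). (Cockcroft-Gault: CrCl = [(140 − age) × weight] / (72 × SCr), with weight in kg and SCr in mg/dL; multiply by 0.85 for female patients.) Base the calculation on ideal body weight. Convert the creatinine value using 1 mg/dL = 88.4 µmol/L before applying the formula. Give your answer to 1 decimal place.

SCr = 237 / 88.4 = 2.681 mg/dL
CrCl = (140 − 54) × 70.3 / (72 × 2.681) × 0.85 = 6045.8 / 193.03 × 0.85 ≈ 26.6 mL/min

26.6 mL/min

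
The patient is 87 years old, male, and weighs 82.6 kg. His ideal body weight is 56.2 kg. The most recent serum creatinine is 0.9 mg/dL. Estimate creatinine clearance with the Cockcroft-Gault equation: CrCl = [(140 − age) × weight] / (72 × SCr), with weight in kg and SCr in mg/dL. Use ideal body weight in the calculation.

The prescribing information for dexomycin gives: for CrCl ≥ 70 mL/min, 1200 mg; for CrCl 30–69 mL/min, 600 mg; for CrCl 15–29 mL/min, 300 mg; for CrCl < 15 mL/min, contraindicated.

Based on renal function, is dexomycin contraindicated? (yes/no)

CrCl = (140 − 87) × 56.2 / (72 × 0.9) = 2978.6 / 64.80 ≈ 46.0 mL/min
CrCl ≈ 46 mL/min, which is ≥ 15 mL/min.

no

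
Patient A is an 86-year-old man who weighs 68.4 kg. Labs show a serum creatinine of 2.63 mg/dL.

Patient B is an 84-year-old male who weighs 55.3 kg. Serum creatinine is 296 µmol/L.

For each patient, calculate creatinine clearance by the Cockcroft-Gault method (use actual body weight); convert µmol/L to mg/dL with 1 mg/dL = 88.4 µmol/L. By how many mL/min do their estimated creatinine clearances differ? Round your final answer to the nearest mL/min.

7 mL/min

Patient A: CrCl = (140 − 86) × 68.4 / (72 × 2.63) = 3693.6 / 189.36 ≈ 19.5 mL/min
Patient B: SCr = 296 / 88.4 = 3.348 mg/dL
Patient B: CrCl = (140 − 84) × 55.3 / (72 × 3.348) = 3096.8 / 241.06 ≈ 12.8 mL/min
|19.5 − 12.8| = 6.7 mL/min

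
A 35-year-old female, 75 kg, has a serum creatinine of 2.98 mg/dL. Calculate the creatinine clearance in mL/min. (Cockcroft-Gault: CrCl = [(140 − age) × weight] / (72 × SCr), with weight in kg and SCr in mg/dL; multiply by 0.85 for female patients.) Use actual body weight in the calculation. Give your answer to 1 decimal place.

CrCl = (140 − 35) × 75 / (72 × 2.98) × 0.85 = 7875.0 / 214.56 × 0.85 ≈ 31.2 mL/min

31.2 mL/min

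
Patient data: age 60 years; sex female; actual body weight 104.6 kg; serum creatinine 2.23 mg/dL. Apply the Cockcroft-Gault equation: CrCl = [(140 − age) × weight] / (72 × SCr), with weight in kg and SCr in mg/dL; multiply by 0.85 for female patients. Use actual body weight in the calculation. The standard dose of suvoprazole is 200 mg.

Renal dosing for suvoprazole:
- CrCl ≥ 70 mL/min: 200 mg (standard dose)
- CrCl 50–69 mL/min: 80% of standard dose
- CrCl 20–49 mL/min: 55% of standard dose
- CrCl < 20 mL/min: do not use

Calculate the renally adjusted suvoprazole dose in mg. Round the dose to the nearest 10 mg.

110 mg

CrCl = (140 − 60) × 104.6 / (72 × 2.23) × 0.85 = 8368.0 / 160.56 × 0.85 ≈ 44.3 mL/min
CrCl ≈ 44 mL/min → bracket 20–49 mL/min.
55% of 200 mg = 110 mg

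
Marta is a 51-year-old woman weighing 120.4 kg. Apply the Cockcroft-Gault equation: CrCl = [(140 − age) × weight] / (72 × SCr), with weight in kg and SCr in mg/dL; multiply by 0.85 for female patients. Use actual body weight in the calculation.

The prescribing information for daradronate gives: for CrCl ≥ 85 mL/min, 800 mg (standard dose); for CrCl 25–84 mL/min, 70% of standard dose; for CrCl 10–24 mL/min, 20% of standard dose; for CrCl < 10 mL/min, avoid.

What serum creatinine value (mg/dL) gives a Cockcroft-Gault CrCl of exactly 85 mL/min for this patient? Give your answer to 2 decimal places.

Standard dose requires CrCl ≥ 85 mL/min.
Set (140 − 51) × 120.4 × 0.85 / (72 × SCr) = 85
SCr = (140 − 51) × 120.4 × 0.85 / (72 × 85) = 1.488 mg/dL

1.49 mg/dL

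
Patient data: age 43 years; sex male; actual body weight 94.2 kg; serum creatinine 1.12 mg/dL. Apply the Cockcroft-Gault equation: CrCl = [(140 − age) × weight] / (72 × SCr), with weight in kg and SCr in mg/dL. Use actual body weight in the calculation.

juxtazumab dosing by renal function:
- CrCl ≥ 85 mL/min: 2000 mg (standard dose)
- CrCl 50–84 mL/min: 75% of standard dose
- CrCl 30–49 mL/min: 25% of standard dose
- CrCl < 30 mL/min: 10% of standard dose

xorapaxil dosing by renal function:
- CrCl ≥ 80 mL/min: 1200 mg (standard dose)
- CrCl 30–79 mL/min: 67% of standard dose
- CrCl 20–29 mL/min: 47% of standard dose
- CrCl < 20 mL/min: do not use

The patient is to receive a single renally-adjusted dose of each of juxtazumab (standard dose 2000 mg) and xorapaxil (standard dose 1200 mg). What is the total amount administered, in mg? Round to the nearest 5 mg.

CrCl = (140 − 43) × 94.2 / (72 × 1.12) = 9137.4 / 80.64 ≈ 113.3 mL/min
CrCl ≈ 113 mL/min.
juxtazumab: ≥ 85 mL/min → 100% of 2000 mg = 2000 mg.
xorapaxil: ≥ 80 mL/min → 100% of 1200 mg = 1200 mg.
Total = 2000 + 1200 = 3200 mg.

3200 mg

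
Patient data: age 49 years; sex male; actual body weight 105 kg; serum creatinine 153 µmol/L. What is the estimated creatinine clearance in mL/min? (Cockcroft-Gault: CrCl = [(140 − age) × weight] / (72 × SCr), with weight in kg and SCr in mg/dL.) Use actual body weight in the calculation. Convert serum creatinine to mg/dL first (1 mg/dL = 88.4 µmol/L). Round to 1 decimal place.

76.7 mL/min

SCr = 153 / 88.4 = 1.731 mg/dL
CrCl = (140 − 49) × 105 / (72 × 1.731) = 9555.0 / 124.63 ≈ 76.7 mL/min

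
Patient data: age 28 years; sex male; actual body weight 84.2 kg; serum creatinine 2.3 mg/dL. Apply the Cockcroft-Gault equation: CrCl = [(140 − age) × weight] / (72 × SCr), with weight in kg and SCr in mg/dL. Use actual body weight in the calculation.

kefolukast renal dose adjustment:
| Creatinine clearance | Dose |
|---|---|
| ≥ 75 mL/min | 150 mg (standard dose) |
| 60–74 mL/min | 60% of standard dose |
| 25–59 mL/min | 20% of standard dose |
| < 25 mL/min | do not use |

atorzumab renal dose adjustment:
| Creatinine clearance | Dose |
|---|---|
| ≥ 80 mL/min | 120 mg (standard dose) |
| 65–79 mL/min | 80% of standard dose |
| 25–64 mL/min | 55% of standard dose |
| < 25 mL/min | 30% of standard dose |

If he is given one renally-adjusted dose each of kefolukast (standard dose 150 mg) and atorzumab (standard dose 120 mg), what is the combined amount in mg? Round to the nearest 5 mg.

95 mg

CrCl = (140 − 28) × 84.2 / (72 × 2.3) = 9430.4 / 165.60 ≈ 56.9 mL/min
CrCl ≈ 57 mL/min.
kefolukast: 25–59 mL/min → 20% of 150 mg = 30 mg.
atorzumab: 25–64 mL/min → 55% of 120 mg = 66 mg.
Total = 30 + 66 = 96 mg.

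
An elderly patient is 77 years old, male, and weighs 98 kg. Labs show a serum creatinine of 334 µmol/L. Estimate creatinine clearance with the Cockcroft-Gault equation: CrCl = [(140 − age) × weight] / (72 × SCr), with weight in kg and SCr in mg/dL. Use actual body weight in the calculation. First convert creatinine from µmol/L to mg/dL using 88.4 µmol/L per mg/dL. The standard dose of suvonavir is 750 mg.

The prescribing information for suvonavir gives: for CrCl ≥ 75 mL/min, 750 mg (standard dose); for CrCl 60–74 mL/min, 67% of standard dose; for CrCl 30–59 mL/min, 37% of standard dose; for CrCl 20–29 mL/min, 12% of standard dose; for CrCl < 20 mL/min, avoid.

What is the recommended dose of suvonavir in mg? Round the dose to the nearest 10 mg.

SCr = 334 / 88.4 = 3.778 mg/dL
CrCl = (140 − 77) × 98 / (72 × 3.778) = 6174.0 / 272.02 ≈ 22.7 mL/min
CrCl ≈ 23 mL/min → bracket 20–29 mL/min.
12% of 750 mg = 90 mg

90 mg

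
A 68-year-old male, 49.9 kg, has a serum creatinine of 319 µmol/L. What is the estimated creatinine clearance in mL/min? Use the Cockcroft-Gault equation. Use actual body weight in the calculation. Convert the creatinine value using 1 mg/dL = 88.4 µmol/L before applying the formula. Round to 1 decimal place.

SCr = 319 / 88.4 = 3.609 mg/dL
CrCl = (140 − 68) × 49.9 / (72 × 3.609) = 3592.8 / 259.85 ≈ 13.8 mL/min

13.8 mL/min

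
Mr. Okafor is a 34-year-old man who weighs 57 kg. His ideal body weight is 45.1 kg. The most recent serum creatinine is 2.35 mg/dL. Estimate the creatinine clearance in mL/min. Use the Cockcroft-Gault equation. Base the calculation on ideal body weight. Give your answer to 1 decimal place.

CrCl = (140 − 34) × 45.1 / (72 × 2.35) = 4780.6 / 169.20 ≈ 28.3 mL/min

28.3 mL/min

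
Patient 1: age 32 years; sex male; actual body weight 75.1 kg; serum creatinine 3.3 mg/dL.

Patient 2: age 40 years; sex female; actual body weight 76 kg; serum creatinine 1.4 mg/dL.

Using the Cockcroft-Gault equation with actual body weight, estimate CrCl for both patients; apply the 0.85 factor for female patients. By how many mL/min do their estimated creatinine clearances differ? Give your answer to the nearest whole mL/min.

30 mL/min

Patient 1: CrCl = (140 − 32) × 75.1 / (72 × 3.3) = 8110.8 / 237.60 ≈ 34.1 mL/min
Patient 2: CrCl = (140 − 40) × 76 / (72 × 1.4) × 0.85 = 7600.0 / 100.80 × 0.85 ≈ 64.1 mL/min
|34.1 − 64.1| = 30.0 mL/min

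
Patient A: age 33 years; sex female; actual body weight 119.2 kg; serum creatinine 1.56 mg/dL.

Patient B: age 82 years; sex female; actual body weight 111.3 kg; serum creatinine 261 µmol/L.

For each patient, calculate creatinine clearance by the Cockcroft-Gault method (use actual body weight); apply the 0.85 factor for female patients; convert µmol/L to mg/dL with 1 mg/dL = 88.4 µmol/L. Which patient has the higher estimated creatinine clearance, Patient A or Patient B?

Patient A

Patient A: CrCl = (140 − 33) × 119.2 / (72 × 1.56) × 0.85 = 12754.4 / 112.32 × 0.85 ≈ 96.5 mL/min
Patient B: SCr = 261 / 88.4 = 2.952 mg/dL
Patient B: CrCl = (140 − 82) × 111.3 / (72 × 2.952) × 0.85 = 6455.4 / 212.54 × 0.85 ≈ 25.8 mL/min
96.5 vs 25.8 mL/min → Patient A is higher.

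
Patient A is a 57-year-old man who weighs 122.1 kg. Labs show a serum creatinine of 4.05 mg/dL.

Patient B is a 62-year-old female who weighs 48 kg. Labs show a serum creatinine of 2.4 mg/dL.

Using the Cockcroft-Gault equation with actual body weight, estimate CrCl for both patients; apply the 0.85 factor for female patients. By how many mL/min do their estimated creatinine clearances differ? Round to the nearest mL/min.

Patient A: CrCl = (140 − 57) × 122.1 / (72 × 4.05) = 10134.3 / 291.60 ≈ 34.8 mL/min
Patient B: CrCl = (140 − 62) × 48 / (72 × 2.4) × 0.85 = 3744.0 / 172.80 × 0.85 ≈ 18.4 mL/min
|34.8 − 18.4| = 16.4 mL/min

16 mL/min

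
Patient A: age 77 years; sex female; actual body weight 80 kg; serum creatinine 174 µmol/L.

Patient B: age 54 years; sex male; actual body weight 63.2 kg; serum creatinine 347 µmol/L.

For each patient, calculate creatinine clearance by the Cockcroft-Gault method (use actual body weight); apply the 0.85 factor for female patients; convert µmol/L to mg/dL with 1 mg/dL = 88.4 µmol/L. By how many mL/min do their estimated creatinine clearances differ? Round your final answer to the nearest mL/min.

Patient A: SCr = 174 / 88.4 = 1.968 mg/dL
Patient A: CrCl = (140 − 77) × 80 / (72 × 1.968) × 0.85 = 5040.0 / 141.70 × 0.85 ≈ 30.2 mL/min
Patient B: SCr = 347 / 88.4 = 3.925 mg/dL
Patient B: CrCl = (140 − 54) × 63.2 / (72 × 3.925) = 5435.2 / 282.60 ≈ 19.2 mL/min
|30.2 − 19.2| = 11.0 mL/min

11 mL/min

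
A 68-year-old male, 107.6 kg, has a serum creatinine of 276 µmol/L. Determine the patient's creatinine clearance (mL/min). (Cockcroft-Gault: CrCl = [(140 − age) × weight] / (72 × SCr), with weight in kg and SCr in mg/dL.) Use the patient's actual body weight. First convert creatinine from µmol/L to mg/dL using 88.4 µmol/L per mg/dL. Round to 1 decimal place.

SCr = 276 / 88.4 = 3.122 mg/dL
CrCl = (140 − 68) × 107.6 / (72 × 3.122) = 7747.2 / 224.78 ≈ 34.5 mL/min

34.5 mL/min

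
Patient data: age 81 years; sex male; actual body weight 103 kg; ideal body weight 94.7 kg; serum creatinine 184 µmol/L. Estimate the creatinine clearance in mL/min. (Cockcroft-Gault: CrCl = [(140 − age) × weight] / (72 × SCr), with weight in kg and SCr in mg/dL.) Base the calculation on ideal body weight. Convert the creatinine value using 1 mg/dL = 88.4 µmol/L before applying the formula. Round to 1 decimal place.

37.3 mL/min

SCr = 184 / 88.4 = 2.081 mg/dL
CrCl = (140 − 81) × 94.7 / (72 × 2.081) = 5587.3 / 149.83 ≈ 37.3 mL/min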